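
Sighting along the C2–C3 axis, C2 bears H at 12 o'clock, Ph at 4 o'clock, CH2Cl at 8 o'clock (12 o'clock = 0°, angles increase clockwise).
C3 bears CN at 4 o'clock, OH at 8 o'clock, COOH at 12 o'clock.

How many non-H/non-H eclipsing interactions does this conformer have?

Non-H eclipsing pairs: Ph(120°)/CN(120°); CH2Cl(240°)/OH(240°) — 2 interactions.

2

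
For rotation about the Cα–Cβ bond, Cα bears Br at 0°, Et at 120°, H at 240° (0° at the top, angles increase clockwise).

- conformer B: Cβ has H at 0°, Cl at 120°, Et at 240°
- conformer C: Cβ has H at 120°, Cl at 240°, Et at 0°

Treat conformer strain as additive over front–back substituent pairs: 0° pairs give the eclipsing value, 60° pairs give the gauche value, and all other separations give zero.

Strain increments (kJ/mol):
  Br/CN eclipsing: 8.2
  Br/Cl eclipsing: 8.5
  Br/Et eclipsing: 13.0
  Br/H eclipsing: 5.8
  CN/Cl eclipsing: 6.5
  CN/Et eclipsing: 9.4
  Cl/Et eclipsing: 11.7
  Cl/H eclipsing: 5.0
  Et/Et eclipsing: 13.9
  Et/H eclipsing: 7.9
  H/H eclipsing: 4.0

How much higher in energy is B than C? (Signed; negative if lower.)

B is eclipsed. Br at 0° is eclipsed with H at 0° (5.8); Et at 120° is eclipsed with Cl at 120° (11.7); H at 240° is eclipsed with Et at 240° (7.9). Total 25.4 kJ/mol.
C is eclipsed. Br at 0° is eclipsed with Et at 0° (13.0); Et at 120° is eclipsed with H at 120° (7.9); H at 240° is eclipsed with Cl at 240° (5.0). Total 25.9 kJ/mol.
E(B) − E(C) = 25.4 − 25.9 = -0.5 kJ/mol.

-0.5 kJ/mol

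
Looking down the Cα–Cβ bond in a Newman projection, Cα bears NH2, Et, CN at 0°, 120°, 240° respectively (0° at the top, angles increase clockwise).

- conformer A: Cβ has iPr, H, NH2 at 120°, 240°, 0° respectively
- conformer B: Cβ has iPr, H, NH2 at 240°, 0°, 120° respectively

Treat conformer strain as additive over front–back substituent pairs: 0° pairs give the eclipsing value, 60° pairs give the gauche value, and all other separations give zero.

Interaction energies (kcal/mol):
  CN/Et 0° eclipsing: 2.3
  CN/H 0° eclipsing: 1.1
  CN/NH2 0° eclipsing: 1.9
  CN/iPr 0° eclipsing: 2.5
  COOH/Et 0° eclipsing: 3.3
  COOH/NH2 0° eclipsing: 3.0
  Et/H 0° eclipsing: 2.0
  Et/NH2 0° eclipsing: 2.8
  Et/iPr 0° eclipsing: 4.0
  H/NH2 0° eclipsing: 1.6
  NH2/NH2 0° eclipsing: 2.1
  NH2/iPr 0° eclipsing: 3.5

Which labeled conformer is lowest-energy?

A (eclipsed): NH2(0°)/NH2(0°) eclipsed 2.1; Et(120°)/iPr(120°) eclipsed 4.0; CN(240°)/H(240°) eclipsed 1.1 → 7.2 kcal/mol.
B (eclipsed): NH2(0°)/H(0°) eclipsed 1.6; Et(120°)/NH2(120°) eclipsed 2.8; CN(240°)/iPr(240°) eclipsed 2.5 → 6.9 kcal/mol.
B has the lowest total (6.9 kcal/mol).

B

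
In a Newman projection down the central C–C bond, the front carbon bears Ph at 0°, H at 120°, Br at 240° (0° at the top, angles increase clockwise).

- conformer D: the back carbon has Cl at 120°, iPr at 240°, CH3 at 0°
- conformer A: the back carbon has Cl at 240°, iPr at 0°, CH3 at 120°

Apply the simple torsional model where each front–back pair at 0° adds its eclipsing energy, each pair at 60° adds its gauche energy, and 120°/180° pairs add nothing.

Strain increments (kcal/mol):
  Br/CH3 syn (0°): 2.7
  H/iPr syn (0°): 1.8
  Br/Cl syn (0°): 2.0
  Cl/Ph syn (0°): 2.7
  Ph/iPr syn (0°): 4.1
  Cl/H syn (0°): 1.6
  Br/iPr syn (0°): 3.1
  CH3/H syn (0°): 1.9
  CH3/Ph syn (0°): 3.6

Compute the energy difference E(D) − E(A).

+0.3 kcal/mol

D is eclipsed. Ph at 0° is eclipsed with CH3 at 0° (3.6); H at 120° is eclipsed with Cl at 120° (1.6); Br at 240° is eclipsed with iPr at 240° (3.1). Total 8.3 kcal/mol.
A is eclipsed. Ph at 0° is eclipsed with iPr at 0° (4.1); H at 120° is eclipsed with CH3 at 120° (1.9); Br at 240° is eclipsed with Cl at 240° (2.0). Total 8.0 kcal/mol.
E(D) − E(A) = 8.3 − 8.0 = +0.3 kcal/mol.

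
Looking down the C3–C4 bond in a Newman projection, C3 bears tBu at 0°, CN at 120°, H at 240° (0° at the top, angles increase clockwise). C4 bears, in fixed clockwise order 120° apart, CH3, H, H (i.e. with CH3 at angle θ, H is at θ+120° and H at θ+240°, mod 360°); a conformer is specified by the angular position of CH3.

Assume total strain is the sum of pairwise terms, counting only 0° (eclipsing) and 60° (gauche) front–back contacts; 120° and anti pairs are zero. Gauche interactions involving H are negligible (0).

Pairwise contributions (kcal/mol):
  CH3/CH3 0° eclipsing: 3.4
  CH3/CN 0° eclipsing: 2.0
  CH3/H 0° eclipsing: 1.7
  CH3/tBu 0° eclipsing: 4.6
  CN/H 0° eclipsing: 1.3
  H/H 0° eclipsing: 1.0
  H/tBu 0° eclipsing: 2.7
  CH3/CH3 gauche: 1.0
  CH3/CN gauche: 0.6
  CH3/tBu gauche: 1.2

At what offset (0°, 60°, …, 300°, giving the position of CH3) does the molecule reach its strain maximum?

CH3 at 0° (eclipsed): tBu–CH3 eclipsed, CN–H eclipsed, H–H eclipsed; 4.6 + 1.3 + 1.0 = 6.9 kcal/mol.
CH3 at 60° (staggered): tBu–CH3 gauche, CN–CH3 gauche; 1.2 + 0.6 = 1.8 kcal/mol.
CH3 at 120° (eclipsed): tBu–H eclipsed, CN–CH3 eclipsed, H–H eclipsed; 2.7 + 2.0 + 1.0 = 5.7 kcal/mol.
CH3 at 180° (staggered): CN–CH3 gauche; 0.6 = 0.6 kcal/mol.
CH3 at 240° (eclipsed): tBu–H eclipsed, CN–H eclipsed, H–CH3 eclipsed; 2.7 + 1.3 + 1.7 = 5.7 kcal/mol.
CH3 at 300° (staggered): tBu–CH3 gauche; 1.2 = 1.2 kcal/mol.
The maximum (6.9 kcal/mol) occurs with CH3 at 0°.

0°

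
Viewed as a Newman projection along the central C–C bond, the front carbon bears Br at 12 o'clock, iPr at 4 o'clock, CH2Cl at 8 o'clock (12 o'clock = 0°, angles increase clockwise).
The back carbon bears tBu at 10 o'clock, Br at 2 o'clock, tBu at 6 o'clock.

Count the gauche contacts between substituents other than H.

Non-H gauche pairs: Br(0°)/tBu(300°); Br(0°)/Br(60°); iPr(120°)/Br(60°); iPr(120°)/tBu(180°); CH2Cl(240°)/tBu(300°); CH2Cl(240°)/tBu(180°) — 6 interactions.

6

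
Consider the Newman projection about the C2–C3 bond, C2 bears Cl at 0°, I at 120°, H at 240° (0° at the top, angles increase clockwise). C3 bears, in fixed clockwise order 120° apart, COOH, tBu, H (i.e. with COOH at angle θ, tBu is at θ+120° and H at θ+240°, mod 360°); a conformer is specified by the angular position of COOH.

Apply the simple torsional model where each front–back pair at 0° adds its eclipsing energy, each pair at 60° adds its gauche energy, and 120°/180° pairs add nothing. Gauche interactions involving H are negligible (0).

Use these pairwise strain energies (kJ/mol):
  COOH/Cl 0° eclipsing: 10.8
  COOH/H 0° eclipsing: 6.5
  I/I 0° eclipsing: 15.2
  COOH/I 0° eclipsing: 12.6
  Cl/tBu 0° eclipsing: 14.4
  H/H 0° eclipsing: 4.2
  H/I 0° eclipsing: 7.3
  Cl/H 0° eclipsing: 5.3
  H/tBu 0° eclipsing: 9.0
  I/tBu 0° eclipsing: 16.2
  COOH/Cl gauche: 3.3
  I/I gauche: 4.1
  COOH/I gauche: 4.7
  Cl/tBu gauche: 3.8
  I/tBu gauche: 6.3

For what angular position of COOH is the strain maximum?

COOH at 0° (eclipsed): Cl(0°)/COOH(0°) eclipsed 10.8; I(120°)/tBu(120°) eclipsed 16.2; H(240°)/H(240°) eclipsed 4.2 → 31.2 kJ/mol.
COOH at 60° (staggered): Cl(0°)/COOH(60°) gauche 3.3; I(120°)/COOH(60°) gauche 4.7; I(120°)/tBu(180°) gauche 6.3 → 14.3 kJ/mol.
COOH at 120° (eclipsed): Cl(0°)/H(0°) eclipsed 5.3; I(120°)/COOH(120°) eclipsed 12.6; H(240°)/tBu(240°) eclipsed 9.0 → 26.9 kJ/mol.
COOH at 180° (staggered): Cl(0°)/tBu(300°) gauche 3.8; I(120°)/COOH(180°) gauche 4.7 → 8.5 kJ/mol.
COOH at 240° (eclipsed): Cl(0°)/tBu(0°) eclipsed 14.4; I(120°)/H(120°) eclipsed 7.3; H(240°)/COOH(240°) eclipsed 6.5 → 28.2 kJ/mol.
COOH at 300° (staggered): Cl(0°)/COOH(300°) gauche 3.3; Cl(0°)/tBu(60°) gauche 3.8; I(120°)/tBu(60°) gauche 6.3 → 13.4 kJ/mol.
The maximum (31.2 kJ/mol) occurs with COOH at 0°.

0°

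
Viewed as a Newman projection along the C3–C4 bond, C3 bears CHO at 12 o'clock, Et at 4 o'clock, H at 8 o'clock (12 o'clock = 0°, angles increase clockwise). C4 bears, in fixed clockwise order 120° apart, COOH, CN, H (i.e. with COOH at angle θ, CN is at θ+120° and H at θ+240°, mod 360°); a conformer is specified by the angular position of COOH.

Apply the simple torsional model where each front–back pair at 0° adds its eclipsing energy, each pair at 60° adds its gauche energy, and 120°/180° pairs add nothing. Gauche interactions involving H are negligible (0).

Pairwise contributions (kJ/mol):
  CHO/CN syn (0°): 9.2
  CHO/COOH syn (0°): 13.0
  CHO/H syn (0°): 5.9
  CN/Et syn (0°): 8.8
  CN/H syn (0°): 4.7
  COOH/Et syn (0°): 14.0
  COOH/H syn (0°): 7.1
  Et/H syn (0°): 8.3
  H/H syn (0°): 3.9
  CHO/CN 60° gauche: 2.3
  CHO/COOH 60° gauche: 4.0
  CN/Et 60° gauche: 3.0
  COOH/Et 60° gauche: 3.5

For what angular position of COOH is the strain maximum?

COOH at 0° (eclipsed): CHO(0°)/COOH(0°) eclipsed 13.0; Et(120°)/CN(120°) eclipsed 8.8; H(240°)/H(240°) eclipsed 3.9 → 25.7 kJ/mol.
COOH at 60° (staggered): CHO(0°)/COOH(60°) gauche 4.0; Et(120°)/COOH(60°) gauche 3.5; Et(120°)/CN(180°) gauche 3.0 → 10.5 kJ/mol.
COOH at 120° (eclipsed): CHO(0°)/H(0°) eclipsed 5.9; Et(120°)/COOH(120°) eclipsed 14.0; H(240°)/CN(240°) eclipsed 4.7 → 24.6 kJ/mol.
COOH at 180° (staggered): CHO(0°)/CN(300°) gauche 2.3; Et(120°)/COOH(180°) gauche 3.5 → 5.8 kJ/mol.
COOH at 240° (eclipsed): CHO(0°)/CN(0°) eclipsed 9.2; Et(120°)/H(120°) eclipsed 8.3; H(240°)/COOH(240°) eclipsed 7.1 → 24.6 kJ/mol.
COOH at 300° (staggered): CHO(0°)/COOH(300°) gauche 4.0; CHO(0°)/CN(60°) gauche 2.3; Et(120°)/CN(60°) gauche 3.0 → 9.3 kJ/mol.
The maximum (25.7 kJ/mol) occurs with COOH at 0°.

0°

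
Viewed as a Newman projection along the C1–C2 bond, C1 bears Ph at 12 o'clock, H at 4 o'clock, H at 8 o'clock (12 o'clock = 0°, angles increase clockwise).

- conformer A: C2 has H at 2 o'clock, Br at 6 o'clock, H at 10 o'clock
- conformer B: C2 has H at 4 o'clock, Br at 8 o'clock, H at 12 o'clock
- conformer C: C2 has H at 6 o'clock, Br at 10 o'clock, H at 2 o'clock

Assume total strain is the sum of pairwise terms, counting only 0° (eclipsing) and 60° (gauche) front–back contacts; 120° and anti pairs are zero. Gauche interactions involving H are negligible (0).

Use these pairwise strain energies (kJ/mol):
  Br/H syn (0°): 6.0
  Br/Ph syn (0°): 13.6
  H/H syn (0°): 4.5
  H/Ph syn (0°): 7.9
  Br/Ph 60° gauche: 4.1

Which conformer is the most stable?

A (staggered): no non-H gauche contacts → 0.0 kJ/mol.
B (eclipsed): Ph(0°)/H(0°) eclipsed 7.9; H(120°)/H(120°) eclipsed 4.5; H(240°)/Br(240°) eclipsed 6.0 → 18.4 kJ/mol.
C (staggered): Ph(0°)/Br(300°) gauche 4.1 → 4.1 kJ/mol.
A has the lowest total (0.0 kJ/mol).

A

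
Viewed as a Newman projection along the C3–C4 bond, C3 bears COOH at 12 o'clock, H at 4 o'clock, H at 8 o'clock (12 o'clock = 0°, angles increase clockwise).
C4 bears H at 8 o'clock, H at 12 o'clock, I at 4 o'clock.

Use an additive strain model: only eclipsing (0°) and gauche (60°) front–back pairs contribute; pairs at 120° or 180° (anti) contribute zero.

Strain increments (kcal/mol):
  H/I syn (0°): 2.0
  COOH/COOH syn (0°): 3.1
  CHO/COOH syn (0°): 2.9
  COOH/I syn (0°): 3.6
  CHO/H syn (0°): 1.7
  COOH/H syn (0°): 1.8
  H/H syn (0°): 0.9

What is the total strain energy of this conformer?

4.7 kcal/mol

This conformer (eclipsed): COOH–H eclipsed, H–I eclipsed, H–H eclipsed; 1.8 + 2.0 + 0.9 = 4.7 kcal/mol.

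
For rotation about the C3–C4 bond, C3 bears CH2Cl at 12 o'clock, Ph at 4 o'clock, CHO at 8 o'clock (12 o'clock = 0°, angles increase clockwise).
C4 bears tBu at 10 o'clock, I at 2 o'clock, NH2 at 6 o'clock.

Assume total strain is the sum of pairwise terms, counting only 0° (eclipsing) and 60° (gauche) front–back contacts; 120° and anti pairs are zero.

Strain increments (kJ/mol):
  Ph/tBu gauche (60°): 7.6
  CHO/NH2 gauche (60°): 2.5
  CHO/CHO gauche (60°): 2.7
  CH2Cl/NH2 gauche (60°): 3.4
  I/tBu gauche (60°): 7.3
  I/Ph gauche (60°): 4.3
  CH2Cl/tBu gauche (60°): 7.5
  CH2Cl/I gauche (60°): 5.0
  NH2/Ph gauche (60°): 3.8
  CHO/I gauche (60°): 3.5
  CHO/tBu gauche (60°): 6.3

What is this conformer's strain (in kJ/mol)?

29.4 kJ/mol

This conformer (staggered): CH2Cl–tBu gauche, CH2Cl–I gauche, Ph–I gauche, Ph–NH2 gauche, CHO–tBu gauche, CHO–NH2 gauche; 7.5 + 5.0 + 4.3 + 3.8 + 6.3 + 2.5 = 29.4 kJ/mol.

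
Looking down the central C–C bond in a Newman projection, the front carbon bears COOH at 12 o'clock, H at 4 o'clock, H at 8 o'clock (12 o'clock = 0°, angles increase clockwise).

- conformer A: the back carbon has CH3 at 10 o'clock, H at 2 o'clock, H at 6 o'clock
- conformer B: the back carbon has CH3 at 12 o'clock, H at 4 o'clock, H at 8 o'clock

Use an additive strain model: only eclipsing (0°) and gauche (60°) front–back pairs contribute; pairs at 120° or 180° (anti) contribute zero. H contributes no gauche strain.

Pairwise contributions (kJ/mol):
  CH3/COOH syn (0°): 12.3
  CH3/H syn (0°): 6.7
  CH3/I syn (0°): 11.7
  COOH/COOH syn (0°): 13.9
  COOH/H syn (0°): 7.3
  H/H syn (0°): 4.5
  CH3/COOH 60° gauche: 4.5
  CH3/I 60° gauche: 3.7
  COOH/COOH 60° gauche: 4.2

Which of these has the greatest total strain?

B

A is staggered. COOH at 0° is gauche with CH3 at 300° (4.5). Total 4.5 kJ/mol.
B is eclipsed. COOH at 0° is eclipsed with CH3 at 0° (12.3); H at 120° is eclipsed with H at 120° (4.5); H at 240° is eclipsed with H at 240° (4.5). Total 21.3 kJ/mol.
B has the highest total (21.3 kJ/mol).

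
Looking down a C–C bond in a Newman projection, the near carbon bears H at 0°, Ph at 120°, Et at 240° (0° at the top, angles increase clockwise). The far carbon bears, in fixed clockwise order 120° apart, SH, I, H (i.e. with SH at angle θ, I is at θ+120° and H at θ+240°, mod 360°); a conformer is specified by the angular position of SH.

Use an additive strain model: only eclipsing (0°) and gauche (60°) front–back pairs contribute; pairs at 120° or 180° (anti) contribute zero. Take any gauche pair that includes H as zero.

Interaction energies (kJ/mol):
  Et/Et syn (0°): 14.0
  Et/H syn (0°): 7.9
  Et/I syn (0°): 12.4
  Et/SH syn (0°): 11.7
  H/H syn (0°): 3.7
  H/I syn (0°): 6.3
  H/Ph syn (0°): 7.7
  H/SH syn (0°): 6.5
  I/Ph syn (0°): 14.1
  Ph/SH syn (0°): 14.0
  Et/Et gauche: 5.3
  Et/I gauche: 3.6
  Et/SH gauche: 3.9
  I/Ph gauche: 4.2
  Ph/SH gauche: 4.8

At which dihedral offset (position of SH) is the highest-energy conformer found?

SH at 0° (eclipsed): H–SH eclipsed, Ph–I eclipsed, Et–H eclipsed; 6.5 + 14.1 + 7.9 = 28.5 kJ/mol.
SH at 60° (staggered): Ph–SH gauche, Ph–I gauche, Et–I gauche; 4.8 + 4.2 + 3.6 = 12.6 kJ/mol.
SH at 120° (eclipsed): H–H eclipsed, Ph–SH eclipsed, Et–I eclipsed; 3.7 + 14.0 + 12.4 = 30.1 kJ/mol.
SH at 180° (staggered): Ph–SH gauche, Et–SH gauche, Et–I gauche; 4.8 + 3.9 + 3.6 = 12.3 kJ/mol.
SH at 240° (eclipsed): H–I eclipsed, Ph–H eclipsed, Et–SH eclipsed; 6.3 + 7.7 + 11.7 = 25.7 kJ/mol.
SH at 300° (staggered): Ph–I gauche, Et–SH gauche; 4.2 + 3.9 = 8.1 kJ/mol.
The maximum (30.1 kJ/mol) occurs with SH at 120°.

120°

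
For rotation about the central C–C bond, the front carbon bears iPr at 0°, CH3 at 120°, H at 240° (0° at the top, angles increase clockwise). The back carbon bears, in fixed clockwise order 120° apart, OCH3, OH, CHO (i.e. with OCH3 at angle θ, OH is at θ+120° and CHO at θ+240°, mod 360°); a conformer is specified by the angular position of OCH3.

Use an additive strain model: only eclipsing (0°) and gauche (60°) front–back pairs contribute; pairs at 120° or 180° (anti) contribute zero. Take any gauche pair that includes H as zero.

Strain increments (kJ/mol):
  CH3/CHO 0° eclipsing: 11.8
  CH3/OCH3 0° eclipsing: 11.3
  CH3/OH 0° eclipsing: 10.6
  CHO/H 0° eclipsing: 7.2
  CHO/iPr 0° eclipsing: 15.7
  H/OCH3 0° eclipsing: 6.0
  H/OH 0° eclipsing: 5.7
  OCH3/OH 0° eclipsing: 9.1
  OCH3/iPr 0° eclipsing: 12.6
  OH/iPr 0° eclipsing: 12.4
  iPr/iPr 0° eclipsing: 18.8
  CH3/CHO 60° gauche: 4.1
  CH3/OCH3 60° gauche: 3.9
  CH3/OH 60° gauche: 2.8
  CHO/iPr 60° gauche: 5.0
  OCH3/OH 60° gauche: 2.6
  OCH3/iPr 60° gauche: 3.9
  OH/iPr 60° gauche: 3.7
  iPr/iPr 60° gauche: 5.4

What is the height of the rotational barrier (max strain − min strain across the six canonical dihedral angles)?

OCH3 at 0° is eclipsed. iPr at 0° is eclipsed with OCH3 at 0° (12.6); CH3 at 120° is eclipsed with OH at 120° (10.6); H at 240° is eclipsed with CHO at 240° (7.2). Total 30.4 kJ/mol.
OCH3 at 60° is staggered. iPr at 0° is gauche with OCH3 at 60° (3.9); iPr at 0° is gauche with CHO at 300° (5.0); CH3 at 120° is gauche with OCH3 at 60° (3.9); CH3 at 120° is gauche with OH at 180° (2.8). Total 15.6 kJ/mol.
OCH3 at 120° is eclipsed. iPr at 0° is eclipsed with CHO at 0° (15.7); CH3 at 120° is eclipsed with OCH3 at 120° (11.3); H at 240° is eclipsed with OH at 240° (5.7). Total 32.7 kJ/mol.
OCH3 at 180° is staggered. iPr at 0° is gauche with OH at 300° (3.7); iPr at 0° is gauche with CHO at 60° (5.0); CH3 at 120° is gauche with OCH3 at 180° (3.9); CH3 at 120° is gauche with CHO at 60° (4.1). Total 16.7 kJ/mol.
OCH3 at 240° is eclipsed. iPr at 0° is eclipsed with OH at 0° (12.4); CH3 at 120° is eclipsed with CHO at 120° (11.8); H at 240° is eclipsed with OCH3 at 240° (6.0). Total 30.2 kJ/mol.
OCH3 at 300° is staggered. iPr at 0° is gauche with OCH3 at 300° (3.9); iPr at 0° is gauche with OH at 60° (3.7); CH3 at 120° is gauche with OH at 60° (2.8); CH3 at 120° is gauche with CHO at 180° (4.1). Total 14.5 kJ/mol.
Max at 120° (32.7 kJ/mol), min at 300° (14.5 kJ/mol); barrier = 18.2 kJ/mol.

18.2 kJ/mol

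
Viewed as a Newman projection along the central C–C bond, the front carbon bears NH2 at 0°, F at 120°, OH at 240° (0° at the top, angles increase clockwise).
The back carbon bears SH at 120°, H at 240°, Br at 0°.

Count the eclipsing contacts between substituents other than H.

Non-H eclipsing pairs: NH2(0°)/Br(0°); F(120°)/SH(120°) — 2 interactions.

2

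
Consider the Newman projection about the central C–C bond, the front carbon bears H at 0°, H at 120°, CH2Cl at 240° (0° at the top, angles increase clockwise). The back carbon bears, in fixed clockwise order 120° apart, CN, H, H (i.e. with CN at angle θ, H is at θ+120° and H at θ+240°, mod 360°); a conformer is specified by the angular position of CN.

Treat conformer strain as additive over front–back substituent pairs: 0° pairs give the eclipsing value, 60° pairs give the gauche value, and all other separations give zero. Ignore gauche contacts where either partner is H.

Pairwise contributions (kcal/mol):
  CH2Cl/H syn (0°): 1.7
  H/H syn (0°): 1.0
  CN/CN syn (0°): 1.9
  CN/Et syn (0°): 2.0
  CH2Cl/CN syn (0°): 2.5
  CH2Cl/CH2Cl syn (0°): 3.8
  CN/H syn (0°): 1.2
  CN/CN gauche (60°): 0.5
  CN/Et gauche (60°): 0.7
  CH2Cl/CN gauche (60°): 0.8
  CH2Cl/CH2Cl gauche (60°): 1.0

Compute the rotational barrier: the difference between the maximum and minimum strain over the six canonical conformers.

4.5 kcal/mol

CN at 0° (eclipsed): H(0°)/CN(0°) eclipsed 1.2; H(120°)/H(120°) eclipsed 1.0; CH2Cl(240°)/H(240°) eclipsed 1.7 → 3.9 kcal/mol.
CN at 60° (staggered): no non-H gauche contacts → 0.0 kcal/mol.
CN at 120° (eclipsed): H(0°)/H(0°) eclipsed 1.0; H(120°)/CN(120°) eclipsed 1.2; CH2Cl(240°)/H(240°) eclipsed 1.7 → 3.9 kcal/mol.
CN at 180° (staggered): CH2Cl(240°)/CN(180°) gauche 0.8 → 0.8 kcal/mol.
CN at 240° (eclipsed): H(0°)/H(0°) eclipsed 1.0; H(120°)/H(120°) eclipsed 1.0; CH2Cl(240°)/CN(240°) eclipsed 2.5 → 4.5 kcal/mol.
CN at 300° (staggered): CH2Cl(240°)/CN(300°) gauche 0.8 → 0.8 kcal/mol.
Max at 240° (4.5 kcal/mol), min at 60° (0.0 kcal/mol); barrier = 4.5 kcal/mol.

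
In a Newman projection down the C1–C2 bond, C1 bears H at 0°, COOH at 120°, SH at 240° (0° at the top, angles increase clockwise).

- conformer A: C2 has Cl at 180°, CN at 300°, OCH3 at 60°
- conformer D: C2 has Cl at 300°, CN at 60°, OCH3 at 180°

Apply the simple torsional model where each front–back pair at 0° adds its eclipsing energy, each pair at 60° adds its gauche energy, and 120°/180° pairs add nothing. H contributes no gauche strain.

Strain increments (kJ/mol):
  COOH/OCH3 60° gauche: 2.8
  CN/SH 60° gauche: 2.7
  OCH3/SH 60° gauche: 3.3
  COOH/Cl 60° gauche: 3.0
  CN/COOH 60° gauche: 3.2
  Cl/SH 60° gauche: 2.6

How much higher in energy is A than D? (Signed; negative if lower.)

A (staggered): COOH–Cl gauche, COOH–OCH3 gauche, SH–Cl gauche, SH–CN gauche; 3.0 + 2.8 + 2.6 + 2.7 = 11.1 kJ/mol.
D (staggered): COOH–CN gauche, COOH–OCH3 gauche, SH–Cl gauche, SH–OCH3 gauche; 3.2 + 2.8 + 2.6 + 3.3 = 11.9 kJ/mol.
E(A) − E(D) = 11.1 − 11.9 = -0.8 kJ/mol.

-0.8 kJ/mol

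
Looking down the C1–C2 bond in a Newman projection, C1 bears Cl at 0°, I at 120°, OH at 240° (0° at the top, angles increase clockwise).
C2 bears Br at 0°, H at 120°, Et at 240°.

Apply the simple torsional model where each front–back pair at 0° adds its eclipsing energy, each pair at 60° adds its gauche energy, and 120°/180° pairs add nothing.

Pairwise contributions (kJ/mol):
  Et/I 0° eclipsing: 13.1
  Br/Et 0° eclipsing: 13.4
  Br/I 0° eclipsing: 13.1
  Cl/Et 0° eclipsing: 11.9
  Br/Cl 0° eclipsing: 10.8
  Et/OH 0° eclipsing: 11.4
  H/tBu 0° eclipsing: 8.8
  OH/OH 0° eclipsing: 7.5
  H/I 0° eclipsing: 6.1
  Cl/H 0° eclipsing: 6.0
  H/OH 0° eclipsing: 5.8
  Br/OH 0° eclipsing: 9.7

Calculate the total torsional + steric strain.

28.3 kJ/mol

This conformer is eclipsed. Cl at 0° is eclipsed with Br at 0° (10.8); I at 120° is eclipsed with H at 120° (6.1); OH at 240° is eclipsed with Et at 240° (11.4). Total 28.3 kJ/mol.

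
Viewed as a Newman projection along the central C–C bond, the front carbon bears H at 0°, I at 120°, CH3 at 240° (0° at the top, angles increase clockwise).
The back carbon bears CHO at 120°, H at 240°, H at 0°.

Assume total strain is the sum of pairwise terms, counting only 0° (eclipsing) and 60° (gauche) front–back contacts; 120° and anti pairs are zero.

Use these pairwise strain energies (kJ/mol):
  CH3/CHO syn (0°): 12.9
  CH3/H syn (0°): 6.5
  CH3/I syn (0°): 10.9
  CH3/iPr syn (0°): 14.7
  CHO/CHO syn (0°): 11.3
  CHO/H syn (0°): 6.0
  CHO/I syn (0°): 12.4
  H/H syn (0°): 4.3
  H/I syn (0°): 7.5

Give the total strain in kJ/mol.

This conformer (eclipsed): H(0°)/H(0°) eclipsed 4.3; I(120°)/CHO(120°) eclipsed 12.4; CH3(240°)/H(240°) eclipsed 6.5 → 23.2 kJ/mol.

23.2 kJ/mol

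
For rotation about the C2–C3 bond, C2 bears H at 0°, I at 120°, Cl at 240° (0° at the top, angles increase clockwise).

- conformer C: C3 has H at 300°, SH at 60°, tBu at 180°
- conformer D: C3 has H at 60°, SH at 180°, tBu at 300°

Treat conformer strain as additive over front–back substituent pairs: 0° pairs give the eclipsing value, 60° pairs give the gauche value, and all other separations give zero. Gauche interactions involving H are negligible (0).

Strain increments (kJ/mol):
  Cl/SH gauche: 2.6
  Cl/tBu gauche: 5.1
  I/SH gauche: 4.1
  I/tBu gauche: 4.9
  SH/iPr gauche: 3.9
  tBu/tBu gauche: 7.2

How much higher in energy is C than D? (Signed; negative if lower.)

C (staggered): I(120°)/SH(60°) gauche 4.1; I(120°)/tBu(180°) gauche 4.9; Cl(240°)/tBu(180°) gauche 5.1 → 14.1 kJ/mol.
D (staggered): I(120°)/SH(180°) gauche 4.1; Cl(240°)/SH(180°) gauche 2.6; Cl(240°)/tBu(300°) gauche 5.1 → 11.8 kJ/mol.
E(C) − E(D) = 14.1 − 11.8 = +2.3 kJ/mol.

+2.3 kJ/mol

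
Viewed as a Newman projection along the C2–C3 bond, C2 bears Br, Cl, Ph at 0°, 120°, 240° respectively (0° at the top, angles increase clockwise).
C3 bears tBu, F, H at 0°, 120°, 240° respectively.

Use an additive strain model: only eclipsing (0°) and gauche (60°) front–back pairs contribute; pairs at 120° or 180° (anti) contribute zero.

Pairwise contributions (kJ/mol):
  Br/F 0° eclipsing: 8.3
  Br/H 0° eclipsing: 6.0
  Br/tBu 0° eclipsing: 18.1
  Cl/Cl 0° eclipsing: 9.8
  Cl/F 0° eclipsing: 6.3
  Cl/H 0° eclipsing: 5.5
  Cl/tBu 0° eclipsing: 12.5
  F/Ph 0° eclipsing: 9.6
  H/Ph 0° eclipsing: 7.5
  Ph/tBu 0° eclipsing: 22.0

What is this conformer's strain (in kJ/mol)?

This conformer is eclipsed. Br at 0° is eclipsed with tBu at 0° (18.1); Cl at 120° is eclipsed with F at 120° (6.3); Ph at 240° is eclipsed with H at 240° (7.5). Total 31.9 kJ/mol.

31.9 kJ/mol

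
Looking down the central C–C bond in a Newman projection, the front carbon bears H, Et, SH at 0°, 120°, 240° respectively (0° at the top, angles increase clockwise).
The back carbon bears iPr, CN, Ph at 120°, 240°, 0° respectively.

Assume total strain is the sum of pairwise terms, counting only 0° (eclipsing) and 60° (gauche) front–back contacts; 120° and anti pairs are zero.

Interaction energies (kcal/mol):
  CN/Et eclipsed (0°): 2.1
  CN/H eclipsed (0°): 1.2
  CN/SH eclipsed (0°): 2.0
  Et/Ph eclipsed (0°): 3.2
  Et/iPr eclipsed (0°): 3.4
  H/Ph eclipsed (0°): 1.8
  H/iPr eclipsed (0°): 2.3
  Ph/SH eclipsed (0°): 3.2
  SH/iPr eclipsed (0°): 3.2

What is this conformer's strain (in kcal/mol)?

This conformer (eclipsed): H(0°)/Ph(0°) eclipsed 1.8; Et(120°)/iPr(120°) eclipsed 3.4; SH(240°)/CN(240°) eclipsed 2.0 → 7.2 kcal/mol.

7.2 kcal/mol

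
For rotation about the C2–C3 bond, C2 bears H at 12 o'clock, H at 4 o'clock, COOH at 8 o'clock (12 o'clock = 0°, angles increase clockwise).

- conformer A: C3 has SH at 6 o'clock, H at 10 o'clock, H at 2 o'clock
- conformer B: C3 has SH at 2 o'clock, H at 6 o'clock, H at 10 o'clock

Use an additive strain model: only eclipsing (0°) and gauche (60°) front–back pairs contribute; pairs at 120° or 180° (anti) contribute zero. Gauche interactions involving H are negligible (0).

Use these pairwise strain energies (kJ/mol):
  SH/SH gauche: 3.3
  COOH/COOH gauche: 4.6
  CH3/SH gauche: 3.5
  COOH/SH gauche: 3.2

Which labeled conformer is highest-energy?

A

A (staggered): COOH(240°)/SH(180°) gauche 3.2 → 3.2 kJ/mol.
B (staggered): no non-H gauche contacts → 0.0 kJ/mol.
A has the highest total (3.2 kJ/mol).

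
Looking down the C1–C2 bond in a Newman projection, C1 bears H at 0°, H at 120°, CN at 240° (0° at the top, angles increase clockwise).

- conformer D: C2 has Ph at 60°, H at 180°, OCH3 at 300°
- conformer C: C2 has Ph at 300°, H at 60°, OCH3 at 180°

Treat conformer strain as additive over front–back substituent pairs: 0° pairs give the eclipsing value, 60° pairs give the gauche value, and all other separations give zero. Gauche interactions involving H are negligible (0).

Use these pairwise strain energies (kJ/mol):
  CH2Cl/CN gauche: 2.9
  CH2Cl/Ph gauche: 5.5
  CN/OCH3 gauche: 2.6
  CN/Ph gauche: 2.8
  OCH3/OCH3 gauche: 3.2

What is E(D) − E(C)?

-2.8 kJ/mol

D (staggered): CN–OCH3 gauche; 2.6 = 2.6 kJ/mol.
C (staggered): CN–Ph gauche, CN–OCH3 gauche; 2.8 + 2.6 = 5.4 kJ/mol.
E(D) − E(C) = 2.6 − 5.4 = -2.8 kJ/mol.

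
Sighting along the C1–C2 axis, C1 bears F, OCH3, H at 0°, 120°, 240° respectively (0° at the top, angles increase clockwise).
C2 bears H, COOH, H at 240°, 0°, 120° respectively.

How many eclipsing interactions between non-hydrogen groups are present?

Non-H eclipsing pairs: F(0°)/COOH(0°) — 1 interaction.

1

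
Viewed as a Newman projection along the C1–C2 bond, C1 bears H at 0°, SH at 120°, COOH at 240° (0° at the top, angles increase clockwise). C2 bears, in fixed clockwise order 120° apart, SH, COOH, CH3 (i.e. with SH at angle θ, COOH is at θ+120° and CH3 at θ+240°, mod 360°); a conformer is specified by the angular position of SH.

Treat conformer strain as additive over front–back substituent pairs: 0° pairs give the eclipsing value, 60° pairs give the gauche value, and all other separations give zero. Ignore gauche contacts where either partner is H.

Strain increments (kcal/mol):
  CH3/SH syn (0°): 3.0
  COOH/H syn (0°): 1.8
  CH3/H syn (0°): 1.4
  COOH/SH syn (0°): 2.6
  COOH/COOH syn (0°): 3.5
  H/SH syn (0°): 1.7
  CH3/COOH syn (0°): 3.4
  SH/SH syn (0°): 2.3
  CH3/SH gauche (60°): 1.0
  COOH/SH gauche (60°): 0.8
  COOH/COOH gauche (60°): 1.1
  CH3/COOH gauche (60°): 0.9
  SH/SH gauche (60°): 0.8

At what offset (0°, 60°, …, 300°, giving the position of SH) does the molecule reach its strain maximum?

0°

SH at 0° (eclipsed): H–SH eclipsed, SH–COOH eclipsed, COOH–CH3 eclipsed; 1.7 + 2.6 + 3.4 = 7.7 kcal/mol.
SH at 60° (staggered): SH–SH gauche, SH–COOH gauche, COOH–COOH gauche, COOH–CH3 gauche; 0.8 + 0.8 + 1.1 + 0.9 = 3.6 kcal/mol.
SH at 120° (eclipsed): H–CH3 eclipsed, SH–SH eclipsed, COOH–COOH eclipsed; 1.4 + 2.3 + 3.5 = 7.2 kcal/mol.
SH at 180° (staggered): SH–SH gauche, SH–CH3 gauche, COOH–SH gauche, COOH–COOH gauche; 0.8 + 1.0 + 0.8 + 1.1 = 3.7 kcal/mol.
SH at 240° (eclipsed): H–COOH eclipsed, SH–CH3 eclipsed, COOH–SH eclipsed; 1.8 + 3.0 + 2.6 = 7.4 kcal/mol.
SH at 300° (staggered): SH–COOH gauche, SH–CH3 gauche, COOH–SH gauche, COOH–CH3 gauche; 0.8 + 1.0 + 0.8 + 0.9 = 3.5 kcal/mol.
The maximum (7.7 kcal/mol) occurs with SH at 0°.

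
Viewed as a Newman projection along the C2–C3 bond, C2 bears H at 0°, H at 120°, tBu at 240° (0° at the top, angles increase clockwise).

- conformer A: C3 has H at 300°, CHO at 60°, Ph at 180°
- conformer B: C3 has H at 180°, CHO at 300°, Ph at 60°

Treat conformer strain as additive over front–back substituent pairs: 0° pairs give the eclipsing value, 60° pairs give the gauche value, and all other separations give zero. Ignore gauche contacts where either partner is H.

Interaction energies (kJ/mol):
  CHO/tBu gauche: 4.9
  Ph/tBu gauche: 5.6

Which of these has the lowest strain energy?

A (staggered): tBu(240°)/Ph(180°) gauche 5.6 → 5.6 kJ/mol.
B (staggered): tBu(240°)/CHO(300°) gauche 4.9 → 4.9 kJ/mol.
B has the lowest total (4.9 kJ/mol).

B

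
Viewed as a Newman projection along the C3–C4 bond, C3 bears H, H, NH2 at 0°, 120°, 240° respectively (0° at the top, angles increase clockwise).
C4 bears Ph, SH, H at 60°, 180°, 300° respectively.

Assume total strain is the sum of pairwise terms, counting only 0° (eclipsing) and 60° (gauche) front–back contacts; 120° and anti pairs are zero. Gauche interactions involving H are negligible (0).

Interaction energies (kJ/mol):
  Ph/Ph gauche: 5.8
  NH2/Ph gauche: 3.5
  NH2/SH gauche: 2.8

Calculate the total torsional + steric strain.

This conformer (staggered): NH2(240°)/SH(180°) gauche 2.8 → 2.8 kJ/mol.

2.8 kJ/mol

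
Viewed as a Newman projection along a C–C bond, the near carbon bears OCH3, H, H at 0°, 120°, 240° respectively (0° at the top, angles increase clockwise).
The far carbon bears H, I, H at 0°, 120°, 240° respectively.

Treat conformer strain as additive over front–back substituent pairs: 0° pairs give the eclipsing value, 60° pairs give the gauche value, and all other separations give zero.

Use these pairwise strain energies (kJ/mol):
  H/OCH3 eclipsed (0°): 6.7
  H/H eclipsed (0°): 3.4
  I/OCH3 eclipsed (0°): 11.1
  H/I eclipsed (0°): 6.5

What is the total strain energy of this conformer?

16.6 kJ/mol

This conformer is eclipsed. OCH3 at 0° is eclipsed with H at 0° (6.7); H at 120° is eclipsed with I at 120° (6.5); H at 240° is eclipsed with H at 240° (3.4). Total 16.6 kJ/mol.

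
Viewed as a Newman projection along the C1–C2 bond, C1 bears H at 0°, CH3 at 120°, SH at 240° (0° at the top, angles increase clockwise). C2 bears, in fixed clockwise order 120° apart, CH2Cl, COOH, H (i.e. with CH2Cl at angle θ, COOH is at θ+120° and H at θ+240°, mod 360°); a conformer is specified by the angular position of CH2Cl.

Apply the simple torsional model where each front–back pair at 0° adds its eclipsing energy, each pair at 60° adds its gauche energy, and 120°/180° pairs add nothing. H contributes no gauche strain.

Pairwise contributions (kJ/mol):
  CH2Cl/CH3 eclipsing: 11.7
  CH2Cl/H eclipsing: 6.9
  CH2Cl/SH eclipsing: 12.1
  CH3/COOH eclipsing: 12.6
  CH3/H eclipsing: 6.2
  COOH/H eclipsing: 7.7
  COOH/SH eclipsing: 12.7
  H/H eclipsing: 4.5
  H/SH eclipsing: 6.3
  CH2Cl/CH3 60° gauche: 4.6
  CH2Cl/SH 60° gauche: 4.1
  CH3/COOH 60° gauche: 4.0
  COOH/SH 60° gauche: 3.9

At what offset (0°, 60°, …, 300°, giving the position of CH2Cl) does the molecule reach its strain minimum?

CH2Cl at 0° is eclipsed. H at 0° is eclipsed with CH2Cl at 0° (6.9); CH3 at 120° is eclipsed with COOH at 120° (12.6); SH at 240° is eclipsed with H at 240° (6.3). Total 25.8 kJ/mol.
CH2Cl at 60° is staggered. CH3 at 120° is gauche with CH2Cl at 60° (4.6); CH3 at 120° is gauche with COOH at 180° (4.0); SH at 240° is gauche with COOH at 180° (3.9). Total 12.5 kJ/mol.
CH2Cl at 120° is eclipsed. H at 0° is eclipsed with H at 0° (4.5); CH3 at 120° is eclipsed with CH2Cl at 120° (11.7); SH at 240° is eclipsed with COOH at 240° (12.7). Total 28.9 kJ/mol.
CH2Cl at 180° is staggered. CH3 at 120° is gauche with CH2Cl at 180° (4.6); SH at 240° is gauche with CH2Cl at 180° (4.1); SH at 240° is gauche with COOH at 300° (3.9). Total 12.6 kJ/mol.
CH2Cl at 240° is eclipsed. H at 0° is eclipsed with COOH at 0° (7.7); CH3 at 120° is eclipsed with H at 120° (6.2); SH at 240° is eclipsed with CH2Cl at 240° (12.1). Total 26.0 kJ/mol.
CH2Cl at 300° is staggered. CH3 at 120° is gauche with COOH at 60° (4.0); SH at 240° is gauche with CH2Cl at 300° (4.1). Total 8.1 kJ/mol.
The minimum (8.1 kJ/mol) occurs with CH2Cl at 300°.

300°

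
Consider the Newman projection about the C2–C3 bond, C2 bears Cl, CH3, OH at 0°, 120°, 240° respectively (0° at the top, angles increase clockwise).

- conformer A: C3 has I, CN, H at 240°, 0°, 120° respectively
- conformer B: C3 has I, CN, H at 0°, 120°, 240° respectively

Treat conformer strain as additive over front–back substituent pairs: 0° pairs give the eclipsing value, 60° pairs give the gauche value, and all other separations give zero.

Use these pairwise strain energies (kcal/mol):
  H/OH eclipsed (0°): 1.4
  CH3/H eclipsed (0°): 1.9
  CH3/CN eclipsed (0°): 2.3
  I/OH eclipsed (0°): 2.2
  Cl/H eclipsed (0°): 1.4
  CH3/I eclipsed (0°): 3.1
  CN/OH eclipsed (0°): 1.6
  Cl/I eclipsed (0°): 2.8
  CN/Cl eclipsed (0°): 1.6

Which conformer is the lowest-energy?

A (eclipsed): Cl–CN eclipsed, CH3–H eclipsed, OH–I eclipsed; 1.6 + 1.9 + 2.2 = 5.7 kcal/mol.
B (eclipsed): Cl–I eclipsed, CH3–CN eclipsed, OH–H eclipsed; 2.8 + 2.3 + 1.4 = 6.5 kcal/mol.
A has the lowest total (5.7 kcal/mol).

A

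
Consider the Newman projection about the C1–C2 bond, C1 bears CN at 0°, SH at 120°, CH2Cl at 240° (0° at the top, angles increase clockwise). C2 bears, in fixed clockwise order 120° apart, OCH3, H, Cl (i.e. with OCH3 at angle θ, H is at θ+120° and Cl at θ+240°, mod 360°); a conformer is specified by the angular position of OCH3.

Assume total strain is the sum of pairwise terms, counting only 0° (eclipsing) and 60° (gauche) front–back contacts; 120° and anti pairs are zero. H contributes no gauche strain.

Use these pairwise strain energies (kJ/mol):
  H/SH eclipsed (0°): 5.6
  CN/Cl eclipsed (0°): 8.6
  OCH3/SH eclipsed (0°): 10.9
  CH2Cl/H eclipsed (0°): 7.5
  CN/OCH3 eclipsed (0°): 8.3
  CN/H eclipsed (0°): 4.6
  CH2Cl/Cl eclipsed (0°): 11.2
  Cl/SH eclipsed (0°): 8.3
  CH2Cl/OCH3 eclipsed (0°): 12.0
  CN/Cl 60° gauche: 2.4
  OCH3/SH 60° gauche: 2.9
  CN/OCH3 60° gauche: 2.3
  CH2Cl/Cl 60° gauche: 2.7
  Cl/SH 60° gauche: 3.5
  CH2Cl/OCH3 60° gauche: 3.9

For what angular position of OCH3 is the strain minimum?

60°

OCH3 at 0° (eclipsed): CN–OCH3 eclipsed, SH–H eclipsed, CH2Cl–Cl eclipsed; 8.3 + 5.6 + 11.2 = 25.1 kJ/mol.
OCH3 at 60° (staggered): CN–OCH3 gauche, CN–Cl gauche, SH–OCH3 gauche, CH2Cl–Cl gauche; 2.3 + 2.4 + 2.9 + 2.7 = 10.3 kJ/mol.
OCH3 at 120° (eclipsed): CN–Cl eclipsed, SH–OCH3 eclipsed, CH2Cl–H eclipsed; 8.6 + 10.9 + 7.5 = 27.0 kJ/mol.
OCH3 at 180° (staggered): CN–Cl gauche, SH–OCH3 gauche, SH–Cl gauche, CH2Cl–OCH3 gauche; 2.4 + 2.9 + 3.5 + 3.9 = 12.7 kJ/mol.
OCH3 at 240° (eclipsed): CN–H eclipsed, SH–Cl eclipsed, CH2Cl–OCH3 eclipsed; 4.6 + 8.3 + 12.0 = 24.9 kJ/mol.
OCH3 at 300° (staggered): CN–OCH3 gauche, SH–Cl gauche, CH2Cl–OCH3 gauche, CH2Cl–Cl gauche; 2.3 + 3.5 + 3.9 + 2.7 = 12.4 kJ/mol.
The minimum (10.3 kJ/mol) occurs with OCH3 at 60°.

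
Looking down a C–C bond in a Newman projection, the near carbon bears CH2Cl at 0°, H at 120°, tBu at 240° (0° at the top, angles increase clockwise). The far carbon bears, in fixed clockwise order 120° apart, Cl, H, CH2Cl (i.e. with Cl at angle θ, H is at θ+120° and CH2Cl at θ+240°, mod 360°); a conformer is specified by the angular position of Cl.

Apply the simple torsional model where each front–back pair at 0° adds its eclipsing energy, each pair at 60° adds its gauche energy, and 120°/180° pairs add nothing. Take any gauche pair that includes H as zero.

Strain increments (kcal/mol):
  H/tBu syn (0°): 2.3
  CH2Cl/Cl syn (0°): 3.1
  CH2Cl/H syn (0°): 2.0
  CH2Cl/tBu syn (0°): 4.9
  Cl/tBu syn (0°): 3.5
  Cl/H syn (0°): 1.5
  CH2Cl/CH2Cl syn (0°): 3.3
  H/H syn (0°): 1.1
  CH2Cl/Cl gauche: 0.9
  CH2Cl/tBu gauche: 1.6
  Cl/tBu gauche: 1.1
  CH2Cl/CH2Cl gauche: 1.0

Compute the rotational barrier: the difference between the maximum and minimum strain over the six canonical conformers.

7.0 kcal/mol

Cl at 0° (eclipsed): CH2Cl(0°)/Cl(0°) eclipsed 3.1; H(120°)/H(120°) eclipsed 1.1; tBu(240°)/CH2Cl(240°) eclipsed 4.9 → 9.1 kcal/mol.
Cl at 60° (staggered): CH2Cl(0°)/Cl(60°) gauche 0.9; CH2Cl(0°)/CH2Cl(300°) gauche 1.0; tBu(240°)/CH2Cl(300°) gauche 1.6 → 3.5 kcal/mol.
Cl at 120° (eclipsed): CH2Cl(0°)/CH2Cl(0°) eclipsed 3.3; H(120°)/Cl(120°) eclipsed 1.5; tBu(240°)/H(240°) eclipsed 2.3 → 7.1 kcal/mol.
Cl at 180° (staggered): CH2Cl(0°)/CH2Cl(60°) gauche 1.0; tBu(240°)/Cl(180°) gauche 1.1 → 2.1 kcal/mol.
Cl at 240° (eclipsed): CH2Cl(0°)/H(0°) eclipsed 2.0; H(120°)/CH2Cl(120°) eclipsed 2.0; tBu(240°)/Cl(240°) eclipsed 3.5 → 7.5 kcal/mol.
Cl at 300° (staggered): CH2Cl(0°)/Cl(300°) gauche 0.9; tBu(240°)/Cl(300°) gauche 1.1; tBu(240°)/CH2Cl(180°) gauche 1.6 → 3.6 kcal/mol.
Max at 0° (9.1 kcal/mol), min at 180° (2.1 kcal/mol); barrier = 7.0 kcal/mol.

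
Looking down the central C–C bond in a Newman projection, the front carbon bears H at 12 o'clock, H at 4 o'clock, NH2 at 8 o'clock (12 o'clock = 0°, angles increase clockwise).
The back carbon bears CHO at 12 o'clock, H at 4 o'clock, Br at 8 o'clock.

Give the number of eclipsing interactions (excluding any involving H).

Non-H eclipsing pairs: NH2(240°)/Br(240°) — 1 interaction.

1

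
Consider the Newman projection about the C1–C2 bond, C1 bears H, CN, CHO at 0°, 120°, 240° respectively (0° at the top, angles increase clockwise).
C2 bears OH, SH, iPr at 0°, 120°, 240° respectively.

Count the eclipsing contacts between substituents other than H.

Non-H eclipsing pairs: CN(120°)/SH(120°); CHO(240°)/iPr(240°) — 2 interactions.

2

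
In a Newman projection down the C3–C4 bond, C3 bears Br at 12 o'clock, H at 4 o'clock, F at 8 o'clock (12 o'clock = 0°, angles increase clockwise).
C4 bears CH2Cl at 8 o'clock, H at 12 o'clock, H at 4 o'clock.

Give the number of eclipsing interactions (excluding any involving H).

Non-H eclipsing pairs: F(240°)/CH2Cl(240°) — 1 interaction.

1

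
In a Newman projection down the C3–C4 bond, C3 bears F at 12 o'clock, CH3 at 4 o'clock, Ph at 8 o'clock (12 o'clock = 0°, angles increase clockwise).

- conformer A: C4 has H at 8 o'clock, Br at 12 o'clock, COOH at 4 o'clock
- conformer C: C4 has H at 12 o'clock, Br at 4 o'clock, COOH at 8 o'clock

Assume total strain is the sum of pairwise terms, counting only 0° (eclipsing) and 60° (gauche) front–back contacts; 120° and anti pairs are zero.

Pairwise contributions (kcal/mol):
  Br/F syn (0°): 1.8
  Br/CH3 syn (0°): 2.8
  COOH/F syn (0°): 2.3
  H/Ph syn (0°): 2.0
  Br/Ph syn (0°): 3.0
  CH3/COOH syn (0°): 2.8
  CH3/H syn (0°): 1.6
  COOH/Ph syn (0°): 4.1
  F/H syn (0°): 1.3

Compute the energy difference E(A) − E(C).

A (eclipsed): F–Br eclipsed, CH3–COOH eclipsed, Ph–H eclipsed; 1.8 + 2.8 + 2.0 = 6.6 kcal/mol.
C (eclipsed): F–H eclipsed, CH3–Br eclipsed, Ph–COOH eclipsed; 1.3 + 2.8 + 4.1 = 8.2 kcal/mol.
E(A) − E(C) = 6.6 − 8.2 = -1.6 kcal/mol.

-1.6 kcal/mol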